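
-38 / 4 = -19 / 2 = -9.50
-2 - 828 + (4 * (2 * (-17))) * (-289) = 38474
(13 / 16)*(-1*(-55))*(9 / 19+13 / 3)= 97955 / 456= 214.81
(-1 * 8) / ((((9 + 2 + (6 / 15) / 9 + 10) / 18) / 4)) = -25920 / 947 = -27.37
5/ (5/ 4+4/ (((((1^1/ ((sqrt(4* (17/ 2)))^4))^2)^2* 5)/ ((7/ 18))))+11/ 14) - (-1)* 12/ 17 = 8400374528768664/ 11900530582270549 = 0.71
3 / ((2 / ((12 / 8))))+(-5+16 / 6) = -1 / 12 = -0.08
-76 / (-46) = 38 / 23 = 1.65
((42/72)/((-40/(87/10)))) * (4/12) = -203/4800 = -0.04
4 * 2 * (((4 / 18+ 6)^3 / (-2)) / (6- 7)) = 702464 / 729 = 963.60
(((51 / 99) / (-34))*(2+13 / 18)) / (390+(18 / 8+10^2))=-49 / 584793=-0.00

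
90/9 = 10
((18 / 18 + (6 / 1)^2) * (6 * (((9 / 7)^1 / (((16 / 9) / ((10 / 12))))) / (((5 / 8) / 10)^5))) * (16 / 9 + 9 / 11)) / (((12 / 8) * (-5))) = -3739090944 / 77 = -48559622.65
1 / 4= 0.25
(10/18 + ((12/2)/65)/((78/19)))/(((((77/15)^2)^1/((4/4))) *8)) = 785/286286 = 0.00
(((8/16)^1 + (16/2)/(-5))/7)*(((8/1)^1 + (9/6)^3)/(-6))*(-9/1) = -429/160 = -2.68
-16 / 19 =-0.84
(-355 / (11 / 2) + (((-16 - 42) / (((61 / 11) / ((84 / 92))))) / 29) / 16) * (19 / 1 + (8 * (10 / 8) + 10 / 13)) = -3085001847 / 1605032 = -1922.08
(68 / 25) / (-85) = -4 / 125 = -0.03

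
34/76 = 17/38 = 0.45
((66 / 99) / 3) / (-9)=-2 / 81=-0.02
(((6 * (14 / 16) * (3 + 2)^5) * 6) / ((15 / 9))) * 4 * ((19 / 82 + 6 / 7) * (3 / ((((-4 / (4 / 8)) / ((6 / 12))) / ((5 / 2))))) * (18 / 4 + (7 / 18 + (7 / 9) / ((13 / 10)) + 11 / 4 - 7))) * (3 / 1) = -30533203125 / 68224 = -447543.43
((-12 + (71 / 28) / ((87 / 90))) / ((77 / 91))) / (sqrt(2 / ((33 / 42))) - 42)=49491*sqrt(77) / 43266608 + 148473 / 561904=0.27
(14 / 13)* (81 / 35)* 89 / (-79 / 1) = -2.81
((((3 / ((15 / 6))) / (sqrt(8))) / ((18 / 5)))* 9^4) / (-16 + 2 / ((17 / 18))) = -37179* sqrt(2) / 944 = -55.70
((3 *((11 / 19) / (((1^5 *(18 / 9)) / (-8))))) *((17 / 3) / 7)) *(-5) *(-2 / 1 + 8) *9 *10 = 2019600 / 133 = 15184.96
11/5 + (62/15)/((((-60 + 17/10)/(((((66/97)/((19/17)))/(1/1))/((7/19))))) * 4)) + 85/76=44979087/13675060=3.29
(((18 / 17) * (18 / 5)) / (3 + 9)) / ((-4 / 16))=-108 / 85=-1.27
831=831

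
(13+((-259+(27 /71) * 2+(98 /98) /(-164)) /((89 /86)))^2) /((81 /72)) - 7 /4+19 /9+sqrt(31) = sqrt(31)+44593254222324407 /805463138892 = 55369.06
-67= -67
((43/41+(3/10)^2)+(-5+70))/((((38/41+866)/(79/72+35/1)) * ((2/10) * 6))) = 704768231/307100160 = 2.29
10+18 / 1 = 28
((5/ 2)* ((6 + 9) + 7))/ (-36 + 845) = 55/ 809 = 0.07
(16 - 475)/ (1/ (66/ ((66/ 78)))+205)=-35802/ 15991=-2.24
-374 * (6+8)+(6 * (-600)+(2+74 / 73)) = -8832.99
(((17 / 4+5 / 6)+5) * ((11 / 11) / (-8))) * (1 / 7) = -121 / 672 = -0.18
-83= -83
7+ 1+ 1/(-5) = 39/5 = 7.80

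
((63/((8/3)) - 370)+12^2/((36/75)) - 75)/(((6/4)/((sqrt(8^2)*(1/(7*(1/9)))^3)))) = -1375.82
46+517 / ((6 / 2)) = 655 / 3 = 218.33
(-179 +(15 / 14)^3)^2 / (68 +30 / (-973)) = 33075024368539 / 71136904832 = 464.95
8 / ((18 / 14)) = 56 / 9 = 6.22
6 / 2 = 3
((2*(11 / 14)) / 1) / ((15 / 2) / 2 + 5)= 44 / 245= 0.18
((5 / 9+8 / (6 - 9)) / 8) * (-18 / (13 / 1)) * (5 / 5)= 19 / 52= 0.37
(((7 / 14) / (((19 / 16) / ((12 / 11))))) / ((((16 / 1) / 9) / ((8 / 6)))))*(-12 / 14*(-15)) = 4.43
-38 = -38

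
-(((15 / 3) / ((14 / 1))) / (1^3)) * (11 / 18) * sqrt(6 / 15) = -11 * sqrt(10) / 252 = -0.14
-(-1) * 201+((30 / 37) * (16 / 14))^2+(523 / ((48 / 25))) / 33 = 22325839579 / 106256304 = 210.11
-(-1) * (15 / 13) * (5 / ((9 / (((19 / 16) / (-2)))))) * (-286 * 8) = 5225 / 6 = 870.83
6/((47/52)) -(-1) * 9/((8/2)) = 1671/188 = 8.89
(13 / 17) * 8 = 6.12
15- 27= -12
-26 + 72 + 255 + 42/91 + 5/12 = 47093/156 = 301.88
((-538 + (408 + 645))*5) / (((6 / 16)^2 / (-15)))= -824000 / 3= -274666.67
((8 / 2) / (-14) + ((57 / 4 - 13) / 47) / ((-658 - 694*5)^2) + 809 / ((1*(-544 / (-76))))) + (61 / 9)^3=13095832685007427 / 30879425138688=424.10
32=32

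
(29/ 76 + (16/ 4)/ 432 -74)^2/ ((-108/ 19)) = -5703723529/ 5983632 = -953.22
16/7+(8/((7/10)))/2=8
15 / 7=2.14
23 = 23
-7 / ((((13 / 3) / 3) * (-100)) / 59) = 2.86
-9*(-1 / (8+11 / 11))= 1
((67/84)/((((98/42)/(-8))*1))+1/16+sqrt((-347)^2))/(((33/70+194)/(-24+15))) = -12147885/762328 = -15.94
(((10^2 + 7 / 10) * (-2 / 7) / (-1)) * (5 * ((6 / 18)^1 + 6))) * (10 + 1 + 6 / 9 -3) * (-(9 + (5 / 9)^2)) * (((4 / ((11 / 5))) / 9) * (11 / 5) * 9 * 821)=-1231773662288 / 5103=-241382257.94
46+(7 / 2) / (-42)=45.92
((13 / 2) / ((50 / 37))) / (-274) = -481 / 27400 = -0.02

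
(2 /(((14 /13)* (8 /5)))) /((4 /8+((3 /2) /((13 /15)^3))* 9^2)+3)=142805 /23394112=0.01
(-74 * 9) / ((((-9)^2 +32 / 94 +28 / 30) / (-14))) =6573420 / 58003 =113.33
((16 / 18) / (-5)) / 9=-8 / 405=-0.02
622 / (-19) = -622 / 19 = -32.74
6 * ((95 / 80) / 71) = 57 / 568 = 0.10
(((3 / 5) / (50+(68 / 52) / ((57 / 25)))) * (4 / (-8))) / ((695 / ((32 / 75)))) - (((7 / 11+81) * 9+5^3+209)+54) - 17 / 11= -1124.27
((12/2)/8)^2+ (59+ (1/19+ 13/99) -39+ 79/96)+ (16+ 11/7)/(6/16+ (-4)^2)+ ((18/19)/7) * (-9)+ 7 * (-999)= -384803534069/55196064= -6971.58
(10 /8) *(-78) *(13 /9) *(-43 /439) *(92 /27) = 1671410 /35559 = 47.00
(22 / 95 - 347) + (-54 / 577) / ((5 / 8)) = -19016319 / 54815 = -346.92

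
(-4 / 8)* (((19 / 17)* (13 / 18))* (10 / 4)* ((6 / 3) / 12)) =-1235 / 7344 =-0.17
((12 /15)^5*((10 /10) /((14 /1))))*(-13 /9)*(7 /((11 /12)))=-26624 /103125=-0.26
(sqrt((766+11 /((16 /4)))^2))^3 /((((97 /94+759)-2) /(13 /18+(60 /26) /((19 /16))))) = 359894908471875 /225279808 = 1597546.23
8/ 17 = 0.47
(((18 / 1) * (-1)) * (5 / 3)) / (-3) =10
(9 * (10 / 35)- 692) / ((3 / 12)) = -19304 / 7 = -2757.71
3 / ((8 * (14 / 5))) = 15 / 112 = 0.13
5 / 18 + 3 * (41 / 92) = 1337 / 828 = 1.61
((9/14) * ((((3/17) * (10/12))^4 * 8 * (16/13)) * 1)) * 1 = 22500/7600411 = 0.00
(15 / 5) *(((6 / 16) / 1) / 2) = 9 / 16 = 0.56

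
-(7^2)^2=-2401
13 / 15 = 0.87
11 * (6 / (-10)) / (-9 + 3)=11 / 10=1.10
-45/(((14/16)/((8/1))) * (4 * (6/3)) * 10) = -5.14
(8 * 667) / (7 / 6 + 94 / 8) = 64032 / 155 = 413.11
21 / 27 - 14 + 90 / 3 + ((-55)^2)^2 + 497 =82360249 / 9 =9151138.78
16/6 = 8/3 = 2.67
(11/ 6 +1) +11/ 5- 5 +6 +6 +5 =511/ 30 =17.03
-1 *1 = -1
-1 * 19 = -19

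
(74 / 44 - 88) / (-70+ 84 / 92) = 43677 / 34958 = 1.25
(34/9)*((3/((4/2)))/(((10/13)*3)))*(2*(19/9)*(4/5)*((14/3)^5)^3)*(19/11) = 49645512926791268171776/319621903425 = 155325753319.16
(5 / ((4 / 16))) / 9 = 20 / 9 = 2.22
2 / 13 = 0.15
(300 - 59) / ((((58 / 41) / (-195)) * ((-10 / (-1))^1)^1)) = -385359 / 116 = -3322.06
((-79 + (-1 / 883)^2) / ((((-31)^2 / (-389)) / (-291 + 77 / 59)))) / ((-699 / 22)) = 3003256342818160 / 10300367680363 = 291.57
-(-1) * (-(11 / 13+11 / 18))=-341 / 234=-1.46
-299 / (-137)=299 / 137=2.18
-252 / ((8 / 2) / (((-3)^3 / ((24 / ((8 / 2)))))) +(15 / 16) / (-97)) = 502848 / 1793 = 280.45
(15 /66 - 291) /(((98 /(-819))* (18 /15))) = 1247415 /616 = 2025.02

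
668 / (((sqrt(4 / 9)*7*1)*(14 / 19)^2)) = 180861 / 686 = 263.65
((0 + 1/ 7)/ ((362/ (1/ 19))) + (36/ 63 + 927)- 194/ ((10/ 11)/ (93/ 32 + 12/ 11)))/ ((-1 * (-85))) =0.88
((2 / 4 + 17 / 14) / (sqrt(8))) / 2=3*sqrt(2) / 14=0.30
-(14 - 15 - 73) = 74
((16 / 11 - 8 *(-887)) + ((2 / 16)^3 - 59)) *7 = 277484109 / 5632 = 49269.20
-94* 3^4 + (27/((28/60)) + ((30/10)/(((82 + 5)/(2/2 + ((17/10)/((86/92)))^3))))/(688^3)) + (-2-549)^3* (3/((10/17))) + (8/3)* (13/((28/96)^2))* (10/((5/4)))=-853153466.16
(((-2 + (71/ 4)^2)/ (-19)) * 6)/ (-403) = 15027/ 61256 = 0.25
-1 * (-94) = 94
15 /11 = 1.36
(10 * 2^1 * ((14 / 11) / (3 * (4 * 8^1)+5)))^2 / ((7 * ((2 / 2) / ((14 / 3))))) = 156800 / 3702963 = 0.04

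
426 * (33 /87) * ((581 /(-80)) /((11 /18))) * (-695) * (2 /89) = 29991.28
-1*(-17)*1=17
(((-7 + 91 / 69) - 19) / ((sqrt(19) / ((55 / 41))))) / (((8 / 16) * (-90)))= 18733 * sqrt(19) / 483759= 0.17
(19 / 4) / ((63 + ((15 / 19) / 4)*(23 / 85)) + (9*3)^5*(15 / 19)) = 6137 / 14635966605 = 0.00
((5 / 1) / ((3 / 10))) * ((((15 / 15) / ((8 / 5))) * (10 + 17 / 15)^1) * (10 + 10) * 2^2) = 83500 / 9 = 9277.78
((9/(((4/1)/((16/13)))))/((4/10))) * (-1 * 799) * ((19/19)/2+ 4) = -323595/13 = -24891.92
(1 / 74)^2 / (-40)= -1 / 219040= -0.00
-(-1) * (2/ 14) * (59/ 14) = 59/ 98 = 0.60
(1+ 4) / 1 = 5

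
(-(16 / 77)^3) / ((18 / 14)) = -4096 / 586971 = -0.01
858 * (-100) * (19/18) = -271700/3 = -90566.67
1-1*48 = -47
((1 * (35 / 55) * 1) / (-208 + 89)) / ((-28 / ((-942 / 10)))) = -471 / 26180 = -0.02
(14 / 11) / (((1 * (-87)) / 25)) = -350 / 957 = -0.37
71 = 71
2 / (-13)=-2 / 13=-0.15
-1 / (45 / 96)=-2.13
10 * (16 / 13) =160 / 13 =12.31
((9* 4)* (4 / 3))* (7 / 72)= 14 / 3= 4.67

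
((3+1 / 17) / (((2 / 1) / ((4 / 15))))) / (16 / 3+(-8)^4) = 13 / 130730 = 0.00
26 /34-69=-1160 /17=-68.24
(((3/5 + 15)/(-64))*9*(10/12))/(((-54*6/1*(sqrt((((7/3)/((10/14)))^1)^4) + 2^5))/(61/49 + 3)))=4225/7527184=0.00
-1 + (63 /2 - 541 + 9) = -1003 /2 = -501.50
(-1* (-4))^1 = 4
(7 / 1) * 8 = 56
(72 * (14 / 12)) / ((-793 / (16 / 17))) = -0.10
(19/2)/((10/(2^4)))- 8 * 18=-644/5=-128.80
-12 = -12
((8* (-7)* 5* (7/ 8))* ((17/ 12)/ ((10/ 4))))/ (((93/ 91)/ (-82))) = 3107923/ 279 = 11139.51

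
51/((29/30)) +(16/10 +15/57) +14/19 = 8027/145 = 55.36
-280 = -280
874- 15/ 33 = 9609/ 11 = 873.55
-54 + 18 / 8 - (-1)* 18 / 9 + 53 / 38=-3675 / 76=-48.36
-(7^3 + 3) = -346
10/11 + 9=109/11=9.91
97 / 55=1.76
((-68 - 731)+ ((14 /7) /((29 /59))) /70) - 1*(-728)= -72006 /1015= -70.94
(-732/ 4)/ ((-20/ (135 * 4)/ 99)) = 489159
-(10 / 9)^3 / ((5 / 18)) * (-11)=4400 / 81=54.32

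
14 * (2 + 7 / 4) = 105 / 2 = 52.50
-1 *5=-5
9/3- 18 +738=723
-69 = -69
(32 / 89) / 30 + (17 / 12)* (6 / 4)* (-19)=-431077 / 10680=-40.36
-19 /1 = -19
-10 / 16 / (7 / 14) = -5 / 4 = -1.25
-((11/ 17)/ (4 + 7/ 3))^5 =-39135393/ 3515706497843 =-0.00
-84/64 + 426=424.69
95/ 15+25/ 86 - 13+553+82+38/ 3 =55151/ 86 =641.29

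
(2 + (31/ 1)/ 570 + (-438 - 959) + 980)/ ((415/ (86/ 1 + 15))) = -23888419/ 236550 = -100.99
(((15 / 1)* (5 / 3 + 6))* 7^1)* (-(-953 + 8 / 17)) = 13035365 / 17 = 766786.18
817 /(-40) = -20.42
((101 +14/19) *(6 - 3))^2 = 33628401/361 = 93153.47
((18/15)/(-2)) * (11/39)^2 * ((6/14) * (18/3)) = -726/5915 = -0.12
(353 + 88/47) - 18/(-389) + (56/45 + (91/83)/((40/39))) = 39030889027/109259208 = 357.23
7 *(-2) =-14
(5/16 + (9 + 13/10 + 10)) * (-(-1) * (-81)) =-1669.61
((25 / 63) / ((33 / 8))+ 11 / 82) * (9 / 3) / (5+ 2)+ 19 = 7597127 / 397782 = 19.10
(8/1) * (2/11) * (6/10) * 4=192/55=3.49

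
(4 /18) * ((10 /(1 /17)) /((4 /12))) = 340 /3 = 113.33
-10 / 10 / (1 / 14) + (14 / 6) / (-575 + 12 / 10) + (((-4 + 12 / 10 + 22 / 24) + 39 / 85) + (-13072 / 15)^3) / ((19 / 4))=-22935701202237764 / 164608875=-139334535.89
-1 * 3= -3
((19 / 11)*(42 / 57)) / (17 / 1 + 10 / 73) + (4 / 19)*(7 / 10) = 289744 / 1307295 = 0.22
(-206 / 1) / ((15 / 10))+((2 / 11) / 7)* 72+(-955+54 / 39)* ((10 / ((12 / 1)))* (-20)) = 47321654 / 3003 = 15758.13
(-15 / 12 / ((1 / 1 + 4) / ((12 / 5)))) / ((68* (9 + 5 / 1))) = -3 / 4760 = -0.00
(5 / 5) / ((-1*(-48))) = 0.02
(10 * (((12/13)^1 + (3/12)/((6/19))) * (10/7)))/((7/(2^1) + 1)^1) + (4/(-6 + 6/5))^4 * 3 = 270875/39312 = 6.89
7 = 7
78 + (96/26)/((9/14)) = 83.74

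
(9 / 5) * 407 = 3663 / 5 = 732.60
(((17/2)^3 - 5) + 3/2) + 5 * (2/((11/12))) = 54695/88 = 621.53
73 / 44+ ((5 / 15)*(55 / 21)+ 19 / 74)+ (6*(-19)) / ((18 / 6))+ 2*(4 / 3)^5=-74168657 / 2769228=-26.78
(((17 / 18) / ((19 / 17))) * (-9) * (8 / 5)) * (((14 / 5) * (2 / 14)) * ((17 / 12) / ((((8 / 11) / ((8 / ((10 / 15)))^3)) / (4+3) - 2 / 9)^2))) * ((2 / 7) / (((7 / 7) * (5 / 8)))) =-2070934677504 / 32425934375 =-63.87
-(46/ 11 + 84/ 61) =-3730/ 671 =-5.56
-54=-54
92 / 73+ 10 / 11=1742 / 803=2.17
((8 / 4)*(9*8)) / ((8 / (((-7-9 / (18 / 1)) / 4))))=-135 / 4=-33.75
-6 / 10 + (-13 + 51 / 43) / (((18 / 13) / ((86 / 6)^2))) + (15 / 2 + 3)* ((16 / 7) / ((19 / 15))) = -13347487 / 7695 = -1734.57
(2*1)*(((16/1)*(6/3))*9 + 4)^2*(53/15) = 602532.27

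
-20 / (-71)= 20 / 71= 0.28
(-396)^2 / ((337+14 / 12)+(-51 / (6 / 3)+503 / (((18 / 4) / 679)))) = 2.06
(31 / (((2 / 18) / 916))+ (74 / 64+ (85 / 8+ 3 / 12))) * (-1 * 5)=-1277880.16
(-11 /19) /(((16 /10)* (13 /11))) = -605 /1976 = -0.31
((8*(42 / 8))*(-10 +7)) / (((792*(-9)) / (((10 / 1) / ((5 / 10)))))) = 35 / 99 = 0.35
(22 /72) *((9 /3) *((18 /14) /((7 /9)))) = 297 /196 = 1.52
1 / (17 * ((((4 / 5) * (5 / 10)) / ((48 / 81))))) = 40 / 459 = 0.09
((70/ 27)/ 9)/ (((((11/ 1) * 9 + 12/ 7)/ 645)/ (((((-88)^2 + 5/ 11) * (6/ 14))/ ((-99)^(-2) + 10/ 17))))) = 47950332430/ 4607269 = 10407.54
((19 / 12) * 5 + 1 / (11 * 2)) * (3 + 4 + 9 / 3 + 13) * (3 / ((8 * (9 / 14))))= 169211 / 1584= 106.83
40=40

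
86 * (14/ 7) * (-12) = -2064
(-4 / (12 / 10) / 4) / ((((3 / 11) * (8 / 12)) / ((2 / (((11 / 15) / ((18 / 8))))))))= -225 / 8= -28.12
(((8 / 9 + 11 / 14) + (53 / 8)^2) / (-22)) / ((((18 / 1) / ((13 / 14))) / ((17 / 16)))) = -40601899 / 357654528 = -0.11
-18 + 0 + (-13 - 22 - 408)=-461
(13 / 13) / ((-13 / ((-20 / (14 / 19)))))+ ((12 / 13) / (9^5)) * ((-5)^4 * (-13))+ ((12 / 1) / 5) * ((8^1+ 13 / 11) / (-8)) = -156369659 / 197026830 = -0.79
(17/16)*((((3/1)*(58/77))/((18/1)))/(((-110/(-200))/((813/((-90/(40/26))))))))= -668015/198198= -3.37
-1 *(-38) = 38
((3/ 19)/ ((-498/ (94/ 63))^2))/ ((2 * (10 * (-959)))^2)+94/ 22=26946800242583607899/ 6306697929115306800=4.27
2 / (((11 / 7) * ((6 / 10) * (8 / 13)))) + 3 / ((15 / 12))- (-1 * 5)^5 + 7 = 2070979 / 660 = 3137.85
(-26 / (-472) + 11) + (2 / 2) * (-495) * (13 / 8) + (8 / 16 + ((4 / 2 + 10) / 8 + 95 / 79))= -29461897 / 37288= -790.12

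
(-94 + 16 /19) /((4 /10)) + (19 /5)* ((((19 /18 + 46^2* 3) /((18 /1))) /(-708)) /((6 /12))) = -43710257 /184680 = -236.68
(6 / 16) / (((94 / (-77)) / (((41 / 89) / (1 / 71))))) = -672441 / 66928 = -10.05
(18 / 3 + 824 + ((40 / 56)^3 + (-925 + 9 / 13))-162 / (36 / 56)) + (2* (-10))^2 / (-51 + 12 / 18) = -353.89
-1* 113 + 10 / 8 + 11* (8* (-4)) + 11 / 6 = -5543 / 12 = -461.92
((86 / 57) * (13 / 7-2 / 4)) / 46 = 43 / 966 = 0.04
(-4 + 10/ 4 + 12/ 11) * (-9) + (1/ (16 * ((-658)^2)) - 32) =-2157892565/ 76201664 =-28.32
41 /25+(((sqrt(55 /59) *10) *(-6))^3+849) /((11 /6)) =127801 /275 - 6480000 *sqrt(3245) /3481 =-105577.37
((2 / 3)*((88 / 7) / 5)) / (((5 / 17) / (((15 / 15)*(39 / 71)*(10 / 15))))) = 77792 / 37275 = 2.09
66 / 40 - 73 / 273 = 7549 / 5460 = 1.38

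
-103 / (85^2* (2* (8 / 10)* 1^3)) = -103 / 11560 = -0.01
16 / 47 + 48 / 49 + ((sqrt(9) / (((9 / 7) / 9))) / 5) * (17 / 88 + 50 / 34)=8.31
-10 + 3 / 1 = -7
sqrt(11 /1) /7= sqrt(11) /7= 0.47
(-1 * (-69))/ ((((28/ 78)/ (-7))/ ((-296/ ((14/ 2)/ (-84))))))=-4779216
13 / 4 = 3.25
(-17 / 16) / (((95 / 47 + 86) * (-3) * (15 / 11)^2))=96679 / 44679600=0.00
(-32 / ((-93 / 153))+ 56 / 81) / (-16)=-16741 / 5022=-3.33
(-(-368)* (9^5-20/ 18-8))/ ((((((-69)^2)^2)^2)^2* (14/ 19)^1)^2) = 767282396/ 1336231350930908273389298953055164662576678841498370488119087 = 0.00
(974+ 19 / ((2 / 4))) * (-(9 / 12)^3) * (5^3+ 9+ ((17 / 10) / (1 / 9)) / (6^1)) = -18655461 / 320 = -58298.32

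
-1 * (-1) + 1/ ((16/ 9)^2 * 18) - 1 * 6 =-2551/ 512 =-4.98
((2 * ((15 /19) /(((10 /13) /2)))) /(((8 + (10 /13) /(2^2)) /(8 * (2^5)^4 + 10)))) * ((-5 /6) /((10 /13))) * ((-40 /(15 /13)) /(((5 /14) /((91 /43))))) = 813957984056672 /870105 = 935470988.05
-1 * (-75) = 75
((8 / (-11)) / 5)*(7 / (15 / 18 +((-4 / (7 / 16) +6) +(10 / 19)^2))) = 0.50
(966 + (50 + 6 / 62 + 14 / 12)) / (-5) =-189211 / 930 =-203.45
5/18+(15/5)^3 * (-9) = -4369/18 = -242.72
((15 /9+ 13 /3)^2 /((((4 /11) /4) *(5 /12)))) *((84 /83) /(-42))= -9504 /415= -22.90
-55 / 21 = -2.62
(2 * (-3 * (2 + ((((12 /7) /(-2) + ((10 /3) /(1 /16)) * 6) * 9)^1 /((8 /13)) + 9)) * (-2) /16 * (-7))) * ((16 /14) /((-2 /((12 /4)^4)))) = 31832271 /28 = 1136866.82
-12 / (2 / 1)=-6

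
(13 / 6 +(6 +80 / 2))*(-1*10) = -1445 / 3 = -481.67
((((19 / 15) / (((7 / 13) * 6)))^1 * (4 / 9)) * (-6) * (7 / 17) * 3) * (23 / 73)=-22724 / 55845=-0.41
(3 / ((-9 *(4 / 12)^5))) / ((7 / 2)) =-162 / 7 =-23.14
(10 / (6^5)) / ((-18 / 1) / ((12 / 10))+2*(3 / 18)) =-5 / 57024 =-0.00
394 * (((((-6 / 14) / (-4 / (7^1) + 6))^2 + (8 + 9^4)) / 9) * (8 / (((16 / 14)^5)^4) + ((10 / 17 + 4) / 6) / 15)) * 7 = 1217182.82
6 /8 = 3 /4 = 0.75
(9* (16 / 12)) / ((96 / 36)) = 9 / 2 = 4.50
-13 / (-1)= 13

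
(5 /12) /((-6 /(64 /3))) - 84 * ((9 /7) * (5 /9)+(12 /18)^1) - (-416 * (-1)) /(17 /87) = -1031108 /459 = -2246.42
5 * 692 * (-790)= -2733400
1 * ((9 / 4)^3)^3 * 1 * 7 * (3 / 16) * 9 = 73222472421 / 4194304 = 17457.60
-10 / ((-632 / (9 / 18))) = 5 / 632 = 0.01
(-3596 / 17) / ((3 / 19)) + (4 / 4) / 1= -68273 / 51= -1338.69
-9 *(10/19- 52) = 8802/19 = 463.26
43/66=0.65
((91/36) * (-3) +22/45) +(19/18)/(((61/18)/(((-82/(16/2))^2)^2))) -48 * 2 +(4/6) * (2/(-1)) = 2342642167/702720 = 3333.68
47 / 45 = 1.04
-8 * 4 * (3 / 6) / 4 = -4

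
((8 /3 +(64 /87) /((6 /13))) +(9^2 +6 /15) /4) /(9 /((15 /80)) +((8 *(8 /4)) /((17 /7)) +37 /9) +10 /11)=24023329 /58186180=0.41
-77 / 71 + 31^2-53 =64391 / 71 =906.92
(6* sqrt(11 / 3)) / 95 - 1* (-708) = 2* sqrt(33) / 95 + 708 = 708.12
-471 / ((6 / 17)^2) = -3781.08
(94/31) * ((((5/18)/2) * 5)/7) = 1175/3906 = 0.30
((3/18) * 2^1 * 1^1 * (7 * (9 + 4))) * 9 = 273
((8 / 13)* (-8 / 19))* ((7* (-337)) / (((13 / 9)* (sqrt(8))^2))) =169848 / 3211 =52.90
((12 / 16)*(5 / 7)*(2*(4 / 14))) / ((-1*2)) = -15 / 98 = -0.15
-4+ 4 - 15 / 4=-3.75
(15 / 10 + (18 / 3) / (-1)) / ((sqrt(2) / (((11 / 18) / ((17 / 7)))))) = -77*sqrt(2) / 136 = -0.80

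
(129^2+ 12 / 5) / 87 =27739 / 145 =191.30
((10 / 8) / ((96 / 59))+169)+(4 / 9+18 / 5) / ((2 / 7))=1059401 / 5760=183.92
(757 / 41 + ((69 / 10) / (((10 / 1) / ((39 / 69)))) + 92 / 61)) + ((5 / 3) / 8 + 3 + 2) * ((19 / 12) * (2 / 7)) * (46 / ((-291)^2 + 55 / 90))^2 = 20.36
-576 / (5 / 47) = -5414.40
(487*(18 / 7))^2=76842756 / 49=1568219.51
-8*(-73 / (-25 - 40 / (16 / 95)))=-1168 / 525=-2.22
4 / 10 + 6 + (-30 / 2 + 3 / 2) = -71 / 10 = -7.10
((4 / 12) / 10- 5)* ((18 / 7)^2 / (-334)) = 0.10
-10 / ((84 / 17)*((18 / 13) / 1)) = -1105 / 756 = -1.46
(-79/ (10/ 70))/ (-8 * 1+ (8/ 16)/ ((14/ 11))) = 15484/ 213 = 72.69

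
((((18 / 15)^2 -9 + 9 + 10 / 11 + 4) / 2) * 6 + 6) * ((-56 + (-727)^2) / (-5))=-2647361.47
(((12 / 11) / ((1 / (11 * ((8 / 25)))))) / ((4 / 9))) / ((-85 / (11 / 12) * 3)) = -66 / 2125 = -0.03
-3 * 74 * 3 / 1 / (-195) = 222 / 65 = 3.42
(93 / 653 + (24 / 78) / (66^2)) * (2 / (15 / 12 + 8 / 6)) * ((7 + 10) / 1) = 179146544 / 95526717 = 1.88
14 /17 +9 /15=121 /85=1.42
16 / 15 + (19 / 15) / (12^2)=2323 / 2160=1.08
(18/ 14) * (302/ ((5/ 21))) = 8154/ 5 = 1630.80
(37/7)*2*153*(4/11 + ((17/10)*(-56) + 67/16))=-451583631/3080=-146618.06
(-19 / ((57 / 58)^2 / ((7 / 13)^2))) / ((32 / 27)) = -123627 / 25688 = -4.81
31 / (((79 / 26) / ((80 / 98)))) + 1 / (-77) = 354087 / 42581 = 8.32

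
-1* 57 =-57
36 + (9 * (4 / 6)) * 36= 252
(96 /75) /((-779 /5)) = -32 /3895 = -0.01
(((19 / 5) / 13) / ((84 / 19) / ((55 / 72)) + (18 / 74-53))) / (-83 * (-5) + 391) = -0.00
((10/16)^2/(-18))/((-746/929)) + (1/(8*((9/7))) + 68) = 68.12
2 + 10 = 12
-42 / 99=-14 / 33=-0.42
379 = 379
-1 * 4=-4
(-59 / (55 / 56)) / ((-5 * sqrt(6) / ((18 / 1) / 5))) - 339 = -339 + 9912 * sqrt(6) / 1375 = -321.34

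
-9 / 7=-1.29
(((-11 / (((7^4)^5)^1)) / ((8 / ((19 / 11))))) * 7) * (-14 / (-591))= -19 / 3849569745460301436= -0.00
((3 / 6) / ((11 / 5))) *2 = 5 / 11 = 0.45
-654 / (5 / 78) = -51012 / 5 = -10202.40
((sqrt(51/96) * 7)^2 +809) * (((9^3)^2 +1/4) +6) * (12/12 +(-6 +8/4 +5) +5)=397622455083/128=3106425430.34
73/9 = 8.11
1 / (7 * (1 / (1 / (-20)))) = -0.01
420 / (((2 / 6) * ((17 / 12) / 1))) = 889.41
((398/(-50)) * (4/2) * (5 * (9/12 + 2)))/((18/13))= -28457/180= -158.09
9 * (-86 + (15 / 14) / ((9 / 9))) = -10701 / 14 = -764.36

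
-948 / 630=-158 / 105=-1.50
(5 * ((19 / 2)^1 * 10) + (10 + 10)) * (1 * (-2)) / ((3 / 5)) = -1650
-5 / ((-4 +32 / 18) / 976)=2196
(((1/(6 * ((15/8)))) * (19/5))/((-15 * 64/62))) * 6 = -589/4500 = -0.13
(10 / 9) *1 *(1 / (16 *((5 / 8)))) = 1 / 9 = 0.11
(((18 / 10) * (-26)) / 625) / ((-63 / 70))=52 / 625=0.08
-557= -557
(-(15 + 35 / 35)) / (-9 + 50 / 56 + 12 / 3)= 448 / 115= 3.90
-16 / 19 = -0.84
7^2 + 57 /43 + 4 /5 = 10992 /215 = 51.13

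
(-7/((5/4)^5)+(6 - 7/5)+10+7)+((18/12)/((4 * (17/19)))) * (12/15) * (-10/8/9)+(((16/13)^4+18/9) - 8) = 566412979441/36415275000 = 15.55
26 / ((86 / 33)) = 429 / 43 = 9.98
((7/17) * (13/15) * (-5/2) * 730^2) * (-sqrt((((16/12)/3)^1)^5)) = 775902400/12393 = 62608.12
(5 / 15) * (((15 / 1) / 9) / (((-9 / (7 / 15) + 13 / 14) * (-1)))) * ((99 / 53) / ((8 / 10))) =1925 / 27242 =0.07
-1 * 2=-2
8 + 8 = 16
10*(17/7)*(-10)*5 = -8500/7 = -1214.29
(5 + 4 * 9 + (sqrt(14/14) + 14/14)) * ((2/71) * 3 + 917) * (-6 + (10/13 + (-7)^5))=-611934383181/923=-662984163.79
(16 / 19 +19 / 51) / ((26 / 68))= 2354 / 741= 3.18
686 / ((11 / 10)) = 6860 / 11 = 623.64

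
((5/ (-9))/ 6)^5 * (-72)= 0.00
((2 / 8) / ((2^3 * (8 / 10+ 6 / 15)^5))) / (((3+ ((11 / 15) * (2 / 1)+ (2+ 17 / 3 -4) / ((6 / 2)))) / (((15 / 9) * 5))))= 390625 / 21233664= 0.02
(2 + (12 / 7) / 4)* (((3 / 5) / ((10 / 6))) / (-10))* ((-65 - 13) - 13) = 1989 / 250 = 7.96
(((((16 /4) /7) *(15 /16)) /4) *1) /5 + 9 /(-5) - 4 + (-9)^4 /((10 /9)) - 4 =3301271 /560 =5895.13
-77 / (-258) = 77 / 258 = 0.30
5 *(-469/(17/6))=-14070/17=-827.65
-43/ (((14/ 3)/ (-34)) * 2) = 2193/ 14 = 156.64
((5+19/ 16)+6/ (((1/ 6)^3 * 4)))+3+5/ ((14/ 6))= 37557/ 112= 335.33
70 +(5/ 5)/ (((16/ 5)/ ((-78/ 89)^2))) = 2225485/ 31684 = 70.24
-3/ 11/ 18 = -1/ 66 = -0.02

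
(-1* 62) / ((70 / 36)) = -1116 / 35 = -31.89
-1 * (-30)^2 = -900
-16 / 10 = -8 / 5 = -1.60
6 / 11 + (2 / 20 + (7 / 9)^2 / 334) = 481556 / 743985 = 0.65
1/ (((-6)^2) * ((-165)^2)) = 1/ 980100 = 0.00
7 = 7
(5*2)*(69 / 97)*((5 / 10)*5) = 1725 / 97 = 17.78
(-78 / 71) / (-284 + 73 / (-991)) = 25766 / 6662569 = 0.00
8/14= 4/7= 0.57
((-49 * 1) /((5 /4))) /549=-196 /2745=-0.07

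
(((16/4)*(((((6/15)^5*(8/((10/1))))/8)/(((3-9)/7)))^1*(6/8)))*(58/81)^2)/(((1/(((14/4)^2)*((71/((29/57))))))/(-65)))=1395524312/6834375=204.19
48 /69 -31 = -30.30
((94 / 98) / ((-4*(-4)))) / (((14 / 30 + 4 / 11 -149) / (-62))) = 240405 / 9583616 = 0.03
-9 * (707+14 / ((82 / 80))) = -265923 / 41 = -6485.93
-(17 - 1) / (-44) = 4 / 11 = 0.36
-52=-52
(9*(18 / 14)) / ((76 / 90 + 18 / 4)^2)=656100 / 1619527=0.41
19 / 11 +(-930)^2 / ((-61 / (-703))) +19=6688285608 / 671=9967638.76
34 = 34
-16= -16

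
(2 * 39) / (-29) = -78 / 29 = -2.69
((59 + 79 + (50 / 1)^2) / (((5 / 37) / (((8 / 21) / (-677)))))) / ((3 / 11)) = -8589328 / 213255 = -40.28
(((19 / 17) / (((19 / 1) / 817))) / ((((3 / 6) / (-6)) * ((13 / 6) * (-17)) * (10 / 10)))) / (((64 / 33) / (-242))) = -29360529 / 15028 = -1953.72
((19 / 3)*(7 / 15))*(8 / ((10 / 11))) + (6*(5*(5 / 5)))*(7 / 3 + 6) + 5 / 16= 994757 / 3600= 276.32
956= 956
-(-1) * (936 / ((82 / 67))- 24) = 30372 / 41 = 740.78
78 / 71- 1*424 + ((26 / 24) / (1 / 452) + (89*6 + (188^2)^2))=266079373531 / 213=1249198936.77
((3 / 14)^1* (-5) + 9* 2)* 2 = 237 / 7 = 33.86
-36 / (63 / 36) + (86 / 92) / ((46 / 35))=-294169 / 14812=-19.86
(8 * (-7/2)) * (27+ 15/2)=-966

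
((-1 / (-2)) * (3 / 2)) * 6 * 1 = 9 / 2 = 4.50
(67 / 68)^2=4489 / 4624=0.97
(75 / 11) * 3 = 225 / 11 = 20.45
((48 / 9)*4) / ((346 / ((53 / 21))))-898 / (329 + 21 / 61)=-40210913 / 15640065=-2.57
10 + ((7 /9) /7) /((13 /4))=1174 /117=10.03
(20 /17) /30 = 0.04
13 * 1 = 13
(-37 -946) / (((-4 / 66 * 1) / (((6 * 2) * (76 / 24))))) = 616341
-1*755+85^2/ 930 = -138985/ 186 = -747.23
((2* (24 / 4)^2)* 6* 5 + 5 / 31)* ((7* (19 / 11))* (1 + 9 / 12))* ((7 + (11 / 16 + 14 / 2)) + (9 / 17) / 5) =735664097 / 1088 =676161.85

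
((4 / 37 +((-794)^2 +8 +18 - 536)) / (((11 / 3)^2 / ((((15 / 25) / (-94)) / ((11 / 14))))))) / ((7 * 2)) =-314648091 / 11573045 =-27.19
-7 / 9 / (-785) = 7 / 7065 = 0.00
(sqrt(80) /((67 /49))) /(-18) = -0.36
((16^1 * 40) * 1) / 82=320 / 41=7.80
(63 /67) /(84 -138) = -0.02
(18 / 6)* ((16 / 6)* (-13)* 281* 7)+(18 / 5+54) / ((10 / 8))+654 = -5096698 / 25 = -203867.92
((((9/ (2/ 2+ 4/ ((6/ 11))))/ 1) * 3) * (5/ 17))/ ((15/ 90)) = 486/ 85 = 5.72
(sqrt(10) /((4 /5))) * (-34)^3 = -49130 * sqrt(10) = -155362.70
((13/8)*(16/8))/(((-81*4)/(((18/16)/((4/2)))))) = -13/2304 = -0.01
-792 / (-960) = 33 / 40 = 0.82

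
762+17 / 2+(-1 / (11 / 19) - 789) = -445 / 22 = -20.23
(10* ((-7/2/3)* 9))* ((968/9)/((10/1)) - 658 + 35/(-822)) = 55867343/822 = 67965.14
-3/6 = -1/2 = -0.50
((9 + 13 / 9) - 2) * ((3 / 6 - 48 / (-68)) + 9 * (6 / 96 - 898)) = -41758637 / 612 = -68233.07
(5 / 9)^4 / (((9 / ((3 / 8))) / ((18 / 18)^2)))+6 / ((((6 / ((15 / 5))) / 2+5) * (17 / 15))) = 2372585 / 2676888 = 0.89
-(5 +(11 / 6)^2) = -301 / 36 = -8.36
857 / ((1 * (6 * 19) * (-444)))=-857 / 50616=-0.02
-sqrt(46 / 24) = -sqrt(69) / 6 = -1.38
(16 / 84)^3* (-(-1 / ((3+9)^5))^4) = -1 / 554757051407126048538624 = -0.00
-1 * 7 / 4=-7 / 4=-1.75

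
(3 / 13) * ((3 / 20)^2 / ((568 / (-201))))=-5427 / 2953600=-0.00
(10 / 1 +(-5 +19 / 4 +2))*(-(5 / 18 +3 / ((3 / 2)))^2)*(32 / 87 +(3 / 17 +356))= -41662682303 / 1916784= -21735.72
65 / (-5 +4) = -65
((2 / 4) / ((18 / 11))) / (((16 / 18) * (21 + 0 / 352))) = 11 / 672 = 0.02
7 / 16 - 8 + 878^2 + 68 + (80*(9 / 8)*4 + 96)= 771400.44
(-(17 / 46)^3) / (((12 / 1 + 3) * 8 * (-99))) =4913 / 1156351680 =0.00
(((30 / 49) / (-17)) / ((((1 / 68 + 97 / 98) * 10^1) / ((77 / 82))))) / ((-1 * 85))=462 / 11664295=0.00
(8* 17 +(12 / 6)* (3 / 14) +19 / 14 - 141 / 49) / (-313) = -13221 / 30674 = -0.43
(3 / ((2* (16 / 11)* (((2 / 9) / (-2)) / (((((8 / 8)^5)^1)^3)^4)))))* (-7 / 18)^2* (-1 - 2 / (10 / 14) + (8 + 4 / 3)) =-44737 / 5760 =-7.77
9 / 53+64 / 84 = 1037 / 1113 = 0.93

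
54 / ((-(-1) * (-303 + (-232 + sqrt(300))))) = -0.10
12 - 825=-813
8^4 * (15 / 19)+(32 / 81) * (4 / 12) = 14930528 / 4617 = 3233.82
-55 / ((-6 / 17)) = 935 / 6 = 155.83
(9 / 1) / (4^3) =9 / 64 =0.14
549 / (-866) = -549 / 866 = -0.63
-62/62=-1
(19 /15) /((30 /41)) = 1.73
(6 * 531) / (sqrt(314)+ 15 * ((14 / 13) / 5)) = -869778 / 25651+ 269217 * sqrt(314) / 25651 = 152.07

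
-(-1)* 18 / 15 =6 / 5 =1.20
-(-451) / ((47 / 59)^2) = 1569931 / 2209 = 710.70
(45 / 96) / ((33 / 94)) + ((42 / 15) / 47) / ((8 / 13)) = 59229 / 41360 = 1.43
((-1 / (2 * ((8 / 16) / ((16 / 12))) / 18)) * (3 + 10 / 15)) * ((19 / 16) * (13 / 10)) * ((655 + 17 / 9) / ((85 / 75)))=-4015726 / 51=-78739.73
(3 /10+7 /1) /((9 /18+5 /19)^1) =1387 /145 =9.57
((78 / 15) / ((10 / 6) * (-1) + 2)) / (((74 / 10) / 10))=780 / 37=21.08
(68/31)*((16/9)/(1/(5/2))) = 9.75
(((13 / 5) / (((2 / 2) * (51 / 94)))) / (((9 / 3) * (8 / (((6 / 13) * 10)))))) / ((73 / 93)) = 1457 / 1241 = 1.17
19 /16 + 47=771 /16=48.19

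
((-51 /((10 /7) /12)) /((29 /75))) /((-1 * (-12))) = -5355 /58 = -92.33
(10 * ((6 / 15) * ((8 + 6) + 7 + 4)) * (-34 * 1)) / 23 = -3400 / 23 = -147.83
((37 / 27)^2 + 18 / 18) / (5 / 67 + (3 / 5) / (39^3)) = 772058755 / 20022876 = 38.56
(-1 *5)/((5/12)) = -12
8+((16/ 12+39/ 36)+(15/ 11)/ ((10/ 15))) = 1645/ 132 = 12.46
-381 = -381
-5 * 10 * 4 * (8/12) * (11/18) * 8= -17600/27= -651.85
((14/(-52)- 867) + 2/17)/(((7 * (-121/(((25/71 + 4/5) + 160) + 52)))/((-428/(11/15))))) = -1692690779358/13290277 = -127363.09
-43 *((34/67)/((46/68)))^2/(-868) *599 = 16.70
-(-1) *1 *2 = 2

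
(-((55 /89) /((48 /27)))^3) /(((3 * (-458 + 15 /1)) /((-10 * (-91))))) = 18395251875 /639592994816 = 0.03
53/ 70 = 0.76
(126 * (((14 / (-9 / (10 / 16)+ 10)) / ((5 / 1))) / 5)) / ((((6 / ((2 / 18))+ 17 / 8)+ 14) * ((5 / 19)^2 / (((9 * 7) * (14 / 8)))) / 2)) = -187220376 / 257125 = -728.13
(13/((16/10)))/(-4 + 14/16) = -13/5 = -2.60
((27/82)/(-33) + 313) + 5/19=5368533/17138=313.25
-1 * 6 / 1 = -6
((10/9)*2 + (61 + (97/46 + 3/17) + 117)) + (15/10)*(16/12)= 1298563/7038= 184.51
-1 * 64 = -64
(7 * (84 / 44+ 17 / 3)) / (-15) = -350 / 99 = -3.54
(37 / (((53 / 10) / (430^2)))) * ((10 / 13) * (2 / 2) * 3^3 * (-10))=-184715100000 / 689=-268091582.00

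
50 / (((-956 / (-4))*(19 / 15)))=750 / 4541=0.17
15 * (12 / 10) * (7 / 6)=21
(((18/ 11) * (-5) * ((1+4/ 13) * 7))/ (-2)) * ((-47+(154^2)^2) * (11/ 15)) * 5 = 1003970767065/ 13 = 77228520543.46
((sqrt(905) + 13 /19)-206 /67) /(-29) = 3043 /36917-sqrt(905) /29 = -0.95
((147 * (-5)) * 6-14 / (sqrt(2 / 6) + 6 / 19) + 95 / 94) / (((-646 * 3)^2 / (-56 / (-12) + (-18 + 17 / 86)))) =0.02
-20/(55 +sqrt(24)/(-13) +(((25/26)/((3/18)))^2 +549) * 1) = -72805876/2319900269 - 17576 * sqrt(6)/2319900269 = -0.03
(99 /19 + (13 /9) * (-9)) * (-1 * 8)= 1184 /19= 62.32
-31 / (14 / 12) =-186 / 7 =-26.57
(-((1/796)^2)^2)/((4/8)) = -1/200734617728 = -0.00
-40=-40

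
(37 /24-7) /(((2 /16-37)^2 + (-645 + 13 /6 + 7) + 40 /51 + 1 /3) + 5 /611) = -10885576 /1445986313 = -0.01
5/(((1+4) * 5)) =1/5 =0.20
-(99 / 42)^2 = -1089 / 196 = -5.56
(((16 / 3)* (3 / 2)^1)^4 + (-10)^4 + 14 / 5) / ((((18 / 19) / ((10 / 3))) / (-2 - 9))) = -4911082 / 9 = -545675.78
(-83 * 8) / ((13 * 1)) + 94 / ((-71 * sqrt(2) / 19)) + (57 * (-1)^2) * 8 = 5264 / 13 - 893 * sqrt(2) / 71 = 387.14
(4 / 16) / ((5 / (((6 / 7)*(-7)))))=-3 / 10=-0.30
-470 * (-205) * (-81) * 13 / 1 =-101456550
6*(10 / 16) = 15 / 4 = 3.75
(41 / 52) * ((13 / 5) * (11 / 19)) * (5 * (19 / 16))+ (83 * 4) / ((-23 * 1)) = -10875 / 1472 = -7.39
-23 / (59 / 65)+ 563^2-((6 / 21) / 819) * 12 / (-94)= 1679548799528 / 5299203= 316943.66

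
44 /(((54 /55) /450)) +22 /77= 423506 /21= 20166.95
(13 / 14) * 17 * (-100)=-11050 / 7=-1578.57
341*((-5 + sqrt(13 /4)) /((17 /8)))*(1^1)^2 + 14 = -13402 /17 + 1364*sqrt(13) /17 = -499.06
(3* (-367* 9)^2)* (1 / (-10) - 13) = -4287554937 / 10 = -428755493.70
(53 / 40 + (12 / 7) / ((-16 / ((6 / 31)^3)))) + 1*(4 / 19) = 243239559 / 158488120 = 1.53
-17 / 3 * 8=-136 / 3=-45.33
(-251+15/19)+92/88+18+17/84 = -4054781/17556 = -230.96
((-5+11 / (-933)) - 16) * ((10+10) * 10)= -3920800 / 933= -4202.36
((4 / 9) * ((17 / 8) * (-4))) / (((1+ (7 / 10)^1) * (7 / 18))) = -40 / 7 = -5.71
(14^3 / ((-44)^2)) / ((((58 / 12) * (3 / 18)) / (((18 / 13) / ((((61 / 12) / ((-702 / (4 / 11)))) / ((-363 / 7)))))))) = 84873096 / 1769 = 47978.01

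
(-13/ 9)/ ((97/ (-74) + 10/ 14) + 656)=-6734/ 3055491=-0.00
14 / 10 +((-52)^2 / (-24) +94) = -259 / 15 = -17.27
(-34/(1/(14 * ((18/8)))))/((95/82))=-87822/95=-924.44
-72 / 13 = -5.54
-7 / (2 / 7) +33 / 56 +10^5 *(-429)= -2402401339 / 56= -42900023.91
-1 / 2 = -0.50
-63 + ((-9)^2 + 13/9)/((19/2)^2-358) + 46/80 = -3455329/55080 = -62.73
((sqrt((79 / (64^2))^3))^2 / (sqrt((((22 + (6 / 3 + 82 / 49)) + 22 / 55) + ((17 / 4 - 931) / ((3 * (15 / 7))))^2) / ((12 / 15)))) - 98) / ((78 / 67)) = -3283 / 39 + 693705873 * sqrt(165177868445) / 7378108847140359897088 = -84.18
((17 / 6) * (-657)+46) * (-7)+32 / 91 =2313011 / 182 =12708.85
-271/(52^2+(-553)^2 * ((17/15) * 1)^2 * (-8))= 60975/706422008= 0.00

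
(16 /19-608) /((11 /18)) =-993.53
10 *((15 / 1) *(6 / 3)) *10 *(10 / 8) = 3750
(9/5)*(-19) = -171/5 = -34.20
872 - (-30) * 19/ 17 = 15394/ 17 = 905.53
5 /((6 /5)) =25 /6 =4.17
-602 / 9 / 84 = -43 / 54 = -0.80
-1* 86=-86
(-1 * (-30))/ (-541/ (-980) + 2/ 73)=2146200/ 41453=51.77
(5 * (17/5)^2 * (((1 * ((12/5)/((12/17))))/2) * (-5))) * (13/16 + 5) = -456909/160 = -2855.68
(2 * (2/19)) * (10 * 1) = 40/19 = 2.11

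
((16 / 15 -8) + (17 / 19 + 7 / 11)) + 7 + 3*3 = 33224 / 3135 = 10.60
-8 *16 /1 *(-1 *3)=384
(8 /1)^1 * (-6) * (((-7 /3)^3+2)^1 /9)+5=5029 /81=62.09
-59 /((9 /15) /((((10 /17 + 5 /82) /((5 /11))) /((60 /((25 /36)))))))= -2936725 /1806624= -1.63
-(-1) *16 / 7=16 / 7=2.29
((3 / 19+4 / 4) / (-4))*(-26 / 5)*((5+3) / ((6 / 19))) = 572 / 15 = 38.13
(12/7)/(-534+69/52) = -208/64631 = -0.00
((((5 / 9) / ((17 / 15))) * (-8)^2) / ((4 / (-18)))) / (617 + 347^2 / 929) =-1114800 / 5895617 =-0.19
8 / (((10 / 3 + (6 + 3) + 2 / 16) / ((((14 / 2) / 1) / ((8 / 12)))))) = 2016 / 299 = 6.74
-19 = -19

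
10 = 10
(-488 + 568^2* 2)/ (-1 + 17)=80595/ 2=40297.50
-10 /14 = -5 /7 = -0.71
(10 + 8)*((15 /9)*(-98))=-2940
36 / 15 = 12 / 5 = 2.40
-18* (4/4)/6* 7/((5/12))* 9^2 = -20412/5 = -4082.40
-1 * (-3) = 3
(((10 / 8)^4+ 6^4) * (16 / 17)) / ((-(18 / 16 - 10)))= 19553 / 142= 137.70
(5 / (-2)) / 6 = -5 / 12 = -0.42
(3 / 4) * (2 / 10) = 3 / 20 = 0.15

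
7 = 7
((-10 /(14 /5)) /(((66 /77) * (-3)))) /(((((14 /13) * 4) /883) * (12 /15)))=1434875 /4032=355.87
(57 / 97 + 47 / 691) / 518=3139 / 2479999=0.00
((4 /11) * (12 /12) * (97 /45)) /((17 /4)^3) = 24832 /2431935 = 0.01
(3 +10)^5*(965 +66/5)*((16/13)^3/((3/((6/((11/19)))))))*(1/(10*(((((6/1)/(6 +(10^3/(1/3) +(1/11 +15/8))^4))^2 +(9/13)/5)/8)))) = 158686024796793035563854855029802166024634998780449161216/11741203737711418080121998458870654511472309455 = 13515311406.03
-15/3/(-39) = 5/39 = 0.13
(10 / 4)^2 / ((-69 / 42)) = -175 / 46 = -3.80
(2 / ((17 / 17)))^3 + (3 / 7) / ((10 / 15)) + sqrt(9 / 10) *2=3 *sqrt(10) / 5 + 121 / 14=10.54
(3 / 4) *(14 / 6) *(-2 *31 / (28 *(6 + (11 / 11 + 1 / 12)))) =-93 / 170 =-0.55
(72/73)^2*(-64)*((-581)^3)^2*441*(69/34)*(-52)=111446939793192762844965.10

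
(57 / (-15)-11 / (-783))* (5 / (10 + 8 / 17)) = -1.81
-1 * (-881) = 881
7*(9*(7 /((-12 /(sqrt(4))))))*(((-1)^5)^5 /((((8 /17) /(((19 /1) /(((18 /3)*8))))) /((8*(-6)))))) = -47481 /16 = -2967.56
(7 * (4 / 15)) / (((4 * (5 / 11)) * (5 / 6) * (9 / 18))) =308 / 125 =2.46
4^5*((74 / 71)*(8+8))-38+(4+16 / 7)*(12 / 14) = 59294926 / 3479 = 17043.67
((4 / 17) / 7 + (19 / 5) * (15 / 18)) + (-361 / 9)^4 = 4042093001053 / 1561518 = 2588566.38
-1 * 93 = -93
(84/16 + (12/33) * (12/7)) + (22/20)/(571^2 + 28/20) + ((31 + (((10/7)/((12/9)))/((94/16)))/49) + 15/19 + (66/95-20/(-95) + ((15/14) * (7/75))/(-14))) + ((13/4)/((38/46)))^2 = 112798429123940921/2087209036521840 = 54.04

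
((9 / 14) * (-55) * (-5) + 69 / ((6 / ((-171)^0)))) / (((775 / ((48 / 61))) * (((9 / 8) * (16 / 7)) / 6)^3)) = 2.43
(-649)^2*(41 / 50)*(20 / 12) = 17269241 / 30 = 575641.37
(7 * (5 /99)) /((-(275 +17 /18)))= -70 /54637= -0.00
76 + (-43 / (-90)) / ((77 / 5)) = 105379 / 1386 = 76.03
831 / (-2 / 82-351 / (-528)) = 5996496 / 4621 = 1297.66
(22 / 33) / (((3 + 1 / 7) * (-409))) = -7 / 13497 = -0.00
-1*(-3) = 3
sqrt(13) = 3.61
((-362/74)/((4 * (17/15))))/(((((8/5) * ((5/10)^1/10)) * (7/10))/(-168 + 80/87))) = 411096250/127687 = 3219.56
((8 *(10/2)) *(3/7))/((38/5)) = 300/133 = 2.26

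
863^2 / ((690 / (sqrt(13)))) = 744769 * sqrt(13) / 690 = 3891.74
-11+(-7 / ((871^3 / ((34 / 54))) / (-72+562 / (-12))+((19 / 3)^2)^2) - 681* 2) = -11902711545502066 / 8669127132101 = -1373.00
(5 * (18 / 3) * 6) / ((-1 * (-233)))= 180 / 233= 0.77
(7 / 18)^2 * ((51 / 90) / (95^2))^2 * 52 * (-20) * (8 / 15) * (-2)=2945488 / 4453312921875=0.00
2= 2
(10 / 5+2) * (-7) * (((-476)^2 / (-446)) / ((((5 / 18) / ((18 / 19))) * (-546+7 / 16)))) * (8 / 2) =-355.69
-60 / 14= -30 / 7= -4.29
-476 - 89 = -565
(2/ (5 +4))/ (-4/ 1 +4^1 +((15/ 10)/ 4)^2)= 1.58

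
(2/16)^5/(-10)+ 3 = 3.00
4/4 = 1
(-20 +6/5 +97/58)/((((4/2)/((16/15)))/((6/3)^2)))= -79472/2175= -36.54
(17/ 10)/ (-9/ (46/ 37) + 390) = 391/ 88035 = 0.00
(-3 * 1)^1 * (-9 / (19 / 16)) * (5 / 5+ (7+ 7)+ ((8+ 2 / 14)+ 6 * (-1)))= 389.77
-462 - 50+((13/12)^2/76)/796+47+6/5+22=-19243534771/43557120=-441.80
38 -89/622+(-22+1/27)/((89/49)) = 38509987/1494666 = 25.76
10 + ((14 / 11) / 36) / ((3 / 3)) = 1987 / 198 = 10.04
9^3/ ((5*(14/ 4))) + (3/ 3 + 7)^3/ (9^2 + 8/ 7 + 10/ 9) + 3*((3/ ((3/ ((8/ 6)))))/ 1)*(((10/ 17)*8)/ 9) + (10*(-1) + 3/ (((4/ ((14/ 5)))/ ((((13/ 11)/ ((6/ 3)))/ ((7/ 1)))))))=9905344369/ 247165380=40.08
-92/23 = -4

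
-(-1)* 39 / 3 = 13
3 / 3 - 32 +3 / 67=-2074 / 67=-30.96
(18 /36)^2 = 1 /4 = 0.25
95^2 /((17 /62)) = 559550 /17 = 32914.71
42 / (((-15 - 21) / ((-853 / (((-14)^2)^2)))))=853 / 32928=0.03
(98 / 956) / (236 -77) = 49 / 76002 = 0.00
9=9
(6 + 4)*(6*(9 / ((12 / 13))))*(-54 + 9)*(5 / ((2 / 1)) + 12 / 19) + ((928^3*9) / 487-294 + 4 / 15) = 4076821269449 / 277590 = 14686484.63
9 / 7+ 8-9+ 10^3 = 7002 / 7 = 1000.29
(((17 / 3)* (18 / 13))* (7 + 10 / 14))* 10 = 55080 / 91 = 605.27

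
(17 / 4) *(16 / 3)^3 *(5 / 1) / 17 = 189.63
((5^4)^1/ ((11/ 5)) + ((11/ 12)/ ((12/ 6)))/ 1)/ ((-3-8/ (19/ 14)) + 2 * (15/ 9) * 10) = 1427299/ 122584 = 11.64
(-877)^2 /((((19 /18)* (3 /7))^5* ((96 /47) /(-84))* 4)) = -1033454970431541 /2476099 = -417372233.68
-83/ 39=-2.13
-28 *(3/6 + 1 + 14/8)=-91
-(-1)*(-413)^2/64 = 170569/64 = 2665.14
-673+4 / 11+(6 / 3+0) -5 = -7432 / 11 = -675.64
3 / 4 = 0.75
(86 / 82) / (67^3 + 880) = 43 / 12367363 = 0.00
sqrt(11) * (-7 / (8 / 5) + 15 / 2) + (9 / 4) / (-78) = -3 / 104 + 25 * sqrt(11) / 8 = 10.34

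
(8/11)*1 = 8/11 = 0.73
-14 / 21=-2 / 3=-0.67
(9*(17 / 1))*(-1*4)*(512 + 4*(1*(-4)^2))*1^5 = -352512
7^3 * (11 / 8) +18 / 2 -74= 3253 / 8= 406.62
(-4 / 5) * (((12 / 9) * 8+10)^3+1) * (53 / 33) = -10106252 / 891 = -11342.59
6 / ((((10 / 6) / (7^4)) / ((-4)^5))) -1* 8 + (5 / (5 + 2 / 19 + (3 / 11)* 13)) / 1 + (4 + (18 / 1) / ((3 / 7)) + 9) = -80013029351 / 9040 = -8850998.82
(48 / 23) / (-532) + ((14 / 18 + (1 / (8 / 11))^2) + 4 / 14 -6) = -5373709 / 1761984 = -3.05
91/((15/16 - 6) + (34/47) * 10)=68432/1633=41.91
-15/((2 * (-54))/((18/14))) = 5/28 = 0.18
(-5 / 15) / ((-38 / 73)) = 0.64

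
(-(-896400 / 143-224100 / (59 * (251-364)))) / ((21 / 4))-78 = 7405123974 / 6673667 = 1109.60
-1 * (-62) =62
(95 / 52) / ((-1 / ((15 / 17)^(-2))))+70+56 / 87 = 4634641 / 67860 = 68.30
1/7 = 0.14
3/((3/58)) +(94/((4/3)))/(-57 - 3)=2273/40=56.82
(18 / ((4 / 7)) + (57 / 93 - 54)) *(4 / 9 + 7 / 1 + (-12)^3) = 21013145 / 558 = 37657.97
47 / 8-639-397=-8241 / 8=-1030.12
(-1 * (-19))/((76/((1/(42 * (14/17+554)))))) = 17/1584576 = 0.00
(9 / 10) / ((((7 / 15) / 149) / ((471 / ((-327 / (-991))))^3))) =15151999706780493069 / 18130406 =835723133104.71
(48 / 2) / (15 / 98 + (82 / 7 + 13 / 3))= 7056 / 4763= 1.48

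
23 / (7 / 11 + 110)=253 / 1217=0.21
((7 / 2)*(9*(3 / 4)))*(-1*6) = -567 / 4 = -141.75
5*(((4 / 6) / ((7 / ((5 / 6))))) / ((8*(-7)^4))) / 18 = 25 / 21781872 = 0.00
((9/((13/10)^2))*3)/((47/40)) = 108000/7943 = 13.60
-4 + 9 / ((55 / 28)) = 32 / 55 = 0.58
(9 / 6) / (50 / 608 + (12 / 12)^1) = 1.39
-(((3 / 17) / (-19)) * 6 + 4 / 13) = -1058 / 4199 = -0.25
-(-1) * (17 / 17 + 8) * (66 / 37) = 594 / 37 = 16.05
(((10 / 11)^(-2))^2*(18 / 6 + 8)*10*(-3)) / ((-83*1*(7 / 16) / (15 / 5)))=2898918 / 72625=39.92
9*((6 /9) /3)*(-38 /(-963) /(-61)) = -76 /58743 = -0.00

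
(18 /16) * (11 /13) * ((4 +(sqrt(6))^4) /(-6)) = -165 /26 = -6.35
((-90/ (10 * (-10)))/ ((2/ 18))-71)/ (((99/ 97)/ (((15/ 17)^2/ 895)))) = -3589/ 66946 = -0.05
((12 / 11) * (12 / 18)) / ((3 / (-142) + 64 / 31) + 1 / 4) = 70432 / 222101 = 0.32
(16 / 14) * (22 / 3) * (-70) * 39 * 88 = -2013440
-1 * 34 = -34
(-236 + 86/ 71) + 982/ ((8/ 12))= 87913/ 71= 1238.21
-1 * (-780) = 780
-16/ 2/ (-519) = 8/ 519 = 0.02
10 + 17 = 27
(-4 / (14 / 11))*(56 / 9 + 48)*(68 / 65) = -730048 / 4095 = -178.28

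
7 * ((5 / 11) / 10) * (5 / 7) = 5 / 22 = 0.23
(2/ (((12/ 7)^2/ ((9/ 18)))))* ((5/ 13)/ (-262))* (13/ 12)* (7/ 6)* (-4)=1715/ 679104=0.00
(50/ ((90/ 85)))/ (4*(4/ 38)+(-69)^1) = -8075/ 11727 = -0.69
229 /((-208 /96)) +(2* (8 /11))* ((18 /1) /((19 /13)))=-238494 /2717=-87.78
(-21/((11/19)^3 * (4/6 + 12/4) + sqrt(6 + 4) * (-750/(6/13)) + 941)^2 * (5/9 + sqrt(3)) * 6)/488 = -154131421076489143448795529 * sqrt(3)/14243934909970228889800749280256552 - 8641915864212255776321625 * sqrt(30)/7121967454985114444900374640128276 - 85628567264716190804886405/14243934909970228889800749280256552 - 4801064369006808764623125 * sqrt(10)/7121967454985114444900374640128276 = -0.00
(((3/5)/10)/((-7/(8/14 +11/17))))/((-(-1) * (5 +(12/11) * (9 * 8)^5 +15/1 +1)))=-0.00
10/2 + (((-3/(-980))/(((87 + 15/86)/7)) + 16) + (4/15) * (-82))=-50521/58310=-0.87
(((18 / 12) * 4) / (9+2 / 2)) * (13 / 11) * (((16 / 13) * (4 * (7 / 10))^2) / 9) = 3136 / 4125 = 0.76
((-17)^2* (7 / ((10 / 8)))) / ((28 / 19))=1098.20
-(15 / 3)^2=-25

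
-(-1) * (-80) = -80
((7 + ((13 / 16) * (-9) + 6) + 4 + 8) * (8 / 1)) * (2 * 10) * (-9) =-25470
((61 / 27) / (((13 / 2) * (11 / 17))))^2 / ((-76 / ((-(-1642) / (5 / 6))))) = -7.48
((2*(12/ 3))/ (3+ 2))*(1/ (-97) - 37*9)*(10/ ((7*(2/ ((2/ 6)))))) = -258416/ 2037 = -126.86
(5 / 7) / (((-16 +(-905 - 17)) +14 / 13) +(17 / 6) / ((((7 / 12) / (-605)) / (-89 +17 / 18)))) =117 / 42231017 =0.00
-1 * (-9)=9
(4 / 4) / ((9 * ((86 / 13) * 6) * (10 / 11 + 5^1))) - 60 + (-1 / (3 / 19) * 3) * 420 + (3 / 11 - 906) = -2284917539 / 255420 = -8945.73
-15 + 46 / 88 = -637 / 44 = -14.48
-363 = -363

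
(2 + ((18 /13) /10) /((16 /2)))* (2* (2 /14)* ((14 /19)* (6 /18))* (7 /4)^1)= 7343 /29640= 0.25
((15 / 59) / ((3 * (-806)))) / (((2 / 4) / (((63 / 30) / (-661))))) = 21 / 31433194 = 0.00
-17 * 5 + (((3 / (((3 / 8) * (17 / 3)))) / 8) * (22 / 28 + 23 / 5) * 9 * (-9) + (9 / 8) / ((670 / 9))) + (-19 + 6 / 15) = -115174081 / 637840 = -180.57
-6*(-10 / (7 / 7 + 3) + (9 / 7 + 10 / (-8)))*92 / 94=4761 / 329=14.47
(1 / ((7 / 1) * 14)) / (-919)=-1 / 90062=-0.00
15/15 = 1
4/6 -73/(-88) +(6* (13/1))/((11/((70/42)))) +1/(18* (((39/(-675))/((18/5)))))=33815/3432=9.85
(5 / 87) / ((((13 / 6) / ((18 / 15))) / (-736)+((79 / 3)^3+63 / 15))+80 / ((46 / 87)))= 662400 / 212260765837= 0.00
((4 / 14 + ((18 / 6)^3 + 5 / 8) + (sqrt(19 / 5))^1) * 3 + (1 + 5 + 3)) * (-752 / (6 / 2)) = -162714 / 7 - 752 * sqrt(95) / 5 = -24710.78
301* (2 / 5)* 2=1204 / 5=240.80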